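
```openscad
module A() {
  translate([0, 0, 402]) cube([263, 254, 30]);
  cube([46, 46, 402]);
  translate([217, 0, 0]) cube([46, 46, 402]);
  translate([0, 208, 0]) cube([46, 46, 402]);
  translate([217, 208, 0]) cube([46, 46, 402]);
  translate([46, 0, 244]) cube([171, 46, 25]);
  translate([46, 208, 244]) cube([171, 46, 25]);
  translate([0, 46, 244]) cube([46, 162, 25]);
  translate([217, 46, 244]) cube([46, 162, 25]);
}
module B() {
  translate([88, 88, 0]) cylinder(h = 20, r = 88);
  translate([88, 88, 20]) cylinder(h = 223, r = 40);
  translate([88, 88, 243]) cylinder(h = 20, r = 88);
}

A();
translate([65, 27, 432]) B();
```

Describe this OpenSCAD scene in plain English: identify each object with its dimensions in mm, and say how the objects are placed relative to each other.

A is a simple wooden stool: a rectangular seat 263 mm (x) by 254 mm (y), 30 mm thick, top face at z = 432 mm, on four square legs, each 46×46 mm in cross-section. The legs rest on z = 0, each flush with a corner of the seat. Four stretchers, 46 mm wide and 25 mm tall, connect adjacent legs with their undersides at z = 244 mm, each running between the inner faces of the legs it joins and aligned with the legs' outer faces on the other axis.

B is a spool: two coaxial disc flanges of radius 88 mm and thickness 20 mm, joined by a core cylinder of radius 40 mm and height 223 mm. The lower flange rests on z = 0 and the three cylinders share a vertical axis.

The spool is on top of the stool.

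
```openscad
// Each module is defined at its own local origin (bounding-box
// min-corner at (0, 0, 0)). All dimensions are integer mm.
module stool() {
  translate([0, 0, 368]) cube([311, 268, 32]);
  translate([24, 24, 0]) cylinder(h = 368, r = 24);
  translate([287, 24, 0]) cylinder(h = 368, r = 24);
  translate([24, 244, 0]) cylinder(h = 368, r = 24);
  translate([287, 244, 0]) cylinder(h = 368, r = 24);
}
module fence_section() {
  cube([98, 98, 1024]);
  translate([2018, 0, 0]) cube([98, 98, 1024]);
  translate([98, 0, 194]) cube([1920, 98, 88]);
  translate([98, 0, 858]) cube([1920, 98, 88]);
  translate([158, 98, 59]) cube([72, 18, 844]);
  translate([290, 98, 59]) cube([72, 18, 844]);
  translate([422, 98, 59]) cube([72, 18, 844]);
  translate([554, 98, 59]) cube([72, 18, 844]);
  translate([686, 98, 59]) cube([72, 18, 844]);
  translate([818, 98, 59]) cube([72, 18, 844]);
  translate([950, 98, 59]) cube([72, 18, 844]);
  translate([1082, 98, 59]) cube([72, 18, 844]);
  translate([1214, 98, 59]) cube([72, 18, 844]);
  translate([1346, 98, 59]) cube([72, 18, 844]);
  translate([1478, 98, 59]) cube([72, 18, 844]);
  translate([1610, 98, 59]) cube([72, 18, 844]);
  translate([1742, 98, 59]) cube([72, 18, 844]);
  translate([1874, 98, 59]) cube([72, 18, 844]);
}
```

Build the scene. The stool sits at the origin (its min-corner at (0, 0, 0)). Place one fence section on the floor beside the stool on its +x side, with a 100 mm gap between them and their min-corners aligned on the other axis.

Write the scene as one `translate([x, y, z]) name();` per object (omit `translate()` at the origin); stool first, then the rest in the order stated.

stool();
translate([411, 0, 0]) fence_section();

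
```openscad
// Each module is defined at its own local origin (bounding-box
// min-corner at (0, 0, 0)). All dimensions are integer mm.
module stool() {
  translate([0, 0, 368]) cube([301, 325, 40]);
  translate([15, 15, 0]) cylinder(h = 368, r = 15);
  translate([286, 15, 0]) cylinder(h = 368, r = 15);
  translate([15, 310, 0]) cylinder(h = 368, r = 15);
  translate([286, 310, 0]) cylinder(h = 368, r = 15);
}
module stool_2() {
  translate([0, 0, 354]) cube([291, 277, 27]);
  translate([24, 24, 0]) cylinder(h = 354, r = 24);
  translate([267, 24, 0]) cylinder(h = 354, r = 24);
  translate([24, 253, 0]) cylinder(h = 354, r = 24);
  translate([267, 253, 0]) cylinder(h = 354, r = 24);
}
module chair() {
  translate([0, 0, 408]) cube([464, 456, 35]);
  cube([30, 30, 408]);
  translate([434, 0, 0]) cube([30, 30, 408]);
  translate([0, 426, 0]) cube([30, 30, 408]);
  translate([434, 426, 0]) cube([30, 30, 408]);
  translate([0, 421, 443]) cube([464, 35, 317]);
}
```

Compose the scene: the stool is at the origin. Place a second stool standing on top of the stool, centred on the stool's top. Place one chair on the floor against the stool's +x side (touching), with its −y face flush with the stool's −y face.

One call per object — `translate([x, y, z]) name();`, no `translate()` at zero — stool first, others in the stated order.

stool();
translate([5, 24, 408]) stool_2();
translate([301, 0, 0]) chair();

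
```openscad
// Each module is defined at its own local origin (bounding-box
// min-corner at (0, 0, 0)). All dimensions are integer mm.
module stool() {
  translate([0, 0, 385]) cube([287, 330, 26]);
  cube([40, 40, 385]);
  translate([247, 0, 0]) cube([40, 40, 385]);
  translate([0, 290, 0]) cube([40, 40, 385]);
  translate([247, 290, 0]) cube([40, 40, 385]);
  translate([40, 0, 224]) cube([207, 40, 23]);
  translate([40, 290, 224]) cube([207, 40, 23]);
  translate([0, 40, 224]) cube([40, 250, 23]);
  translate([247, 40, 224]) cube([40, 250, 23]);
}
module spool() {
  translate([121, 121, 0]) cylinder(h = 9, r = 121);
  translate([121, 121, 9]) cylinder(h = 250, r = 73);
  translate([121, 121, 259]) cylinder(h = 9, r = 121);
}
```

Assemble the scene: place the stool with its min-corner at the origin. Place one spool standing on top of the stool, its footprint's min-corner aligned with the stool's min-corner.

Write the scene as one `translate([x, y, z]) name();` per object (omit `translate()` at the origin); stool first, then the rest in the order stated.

stool();
translate([0, 0, 411]) spool();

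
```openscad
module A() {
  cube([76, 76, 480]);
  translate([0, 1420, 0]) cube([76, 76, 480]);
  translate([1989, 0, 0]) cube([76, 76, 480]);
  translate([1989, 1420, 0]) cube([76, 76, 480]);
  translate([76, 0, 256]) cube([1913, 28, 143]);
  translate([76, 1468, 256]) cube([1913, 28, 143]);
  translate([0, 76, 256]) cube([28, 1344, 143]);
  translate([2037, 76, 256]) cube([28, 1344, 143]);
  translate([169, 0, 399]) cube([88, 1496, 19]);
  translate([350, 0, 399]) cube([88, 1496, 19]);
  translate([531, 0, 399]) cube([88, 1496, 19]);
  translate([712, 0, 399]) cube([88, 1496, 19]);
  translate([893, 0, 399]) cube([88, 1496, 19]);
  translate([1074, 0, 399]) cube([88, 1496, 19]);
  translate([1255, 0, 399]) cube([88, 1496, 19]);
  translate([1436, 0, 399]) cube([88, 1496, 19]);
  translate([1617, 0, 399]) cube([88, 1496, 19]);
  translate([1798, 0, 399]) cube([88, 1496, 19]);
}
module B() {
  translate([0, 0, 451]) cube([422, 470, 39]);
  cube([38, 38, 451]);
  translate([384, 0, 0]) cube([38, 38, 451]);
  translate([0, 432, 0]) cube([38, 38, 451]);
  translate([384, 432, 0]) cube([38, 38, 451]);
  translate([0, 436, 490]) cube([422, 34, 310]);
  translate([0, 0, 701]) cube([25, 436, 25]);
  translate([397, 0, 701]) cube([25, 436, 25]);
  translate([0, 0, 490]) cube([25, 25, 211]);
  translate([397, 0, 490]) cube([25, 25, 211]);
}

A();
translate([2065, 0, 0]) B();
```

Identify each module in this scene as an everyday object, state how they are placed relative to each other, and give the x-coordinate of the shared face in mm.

The bed frame's +x face and the chair's −x face are both at x = 2065 mm.

A is a bed frame. B is a chair. The chair is against the bed frame's +x side, with their −y faces flush. The x-coordinate of the shared face is 2065 mm.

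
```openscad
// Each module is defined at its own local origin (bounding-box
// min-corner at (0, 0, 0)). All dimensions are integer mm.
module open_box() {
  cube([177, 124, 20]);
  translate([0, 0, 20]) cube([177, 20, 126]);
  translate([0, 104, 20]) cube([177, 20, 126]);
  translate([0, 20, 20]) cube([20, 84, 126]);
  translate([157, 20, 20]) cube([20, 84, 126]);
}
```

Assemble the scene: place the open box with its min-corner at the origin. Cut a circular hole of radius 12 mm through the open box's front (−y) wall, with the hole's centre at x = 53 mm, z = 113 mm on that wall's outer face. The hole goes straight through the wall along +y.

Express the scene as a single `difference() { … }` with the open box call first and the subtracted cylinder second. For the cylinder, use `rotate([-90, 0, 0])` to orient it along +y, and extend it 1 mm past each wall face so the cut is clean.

difference() {
  open_box();
  translate([53, -1, 113]) rotate([-90, 0, 0]) cylinder(h = 22, r = 12);
}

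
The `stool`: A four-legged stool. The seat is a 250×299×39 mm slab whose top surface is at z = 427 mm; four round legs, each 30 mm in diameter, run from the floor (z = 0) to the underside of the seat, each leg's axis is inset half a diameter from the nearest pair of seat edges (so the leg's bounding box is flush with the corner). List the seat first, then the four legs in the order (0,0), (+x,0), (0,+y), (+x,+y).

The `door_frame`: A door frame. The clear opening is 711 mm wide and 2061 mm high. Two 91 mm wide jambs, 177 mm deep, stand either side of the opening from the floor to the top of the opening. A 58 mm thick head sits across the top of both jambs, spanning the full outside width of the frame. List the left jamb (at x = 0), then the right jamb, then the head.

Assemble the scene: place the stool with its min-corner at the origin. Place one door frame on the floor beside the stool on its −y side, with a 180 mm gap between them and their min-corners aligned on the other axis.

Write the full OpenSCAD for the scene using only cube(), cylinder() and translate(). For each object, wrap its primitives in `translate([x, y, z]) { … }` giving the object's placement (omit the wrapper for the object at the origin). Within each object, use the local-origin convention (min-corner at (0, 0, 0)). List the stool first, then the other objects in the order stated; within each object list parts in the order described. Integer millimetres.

translate([0, 0, 388]) cube([250, 299, 39]);
translate([15, 15, 0]) cylinder(h = 388, r = 15);
translate([235, 15, 0]) cylinder(h = 388, r = 15);
translate([15, 284, 0]) cylinder(h = 388, r = 15);
translate([235, 284, 0]) cylinder(h = 388, r = 15);
translate([0, -357, 0]) {
  cube([91, 177, 2061]);
  translate([802, 0, 0]) cube([91, 177, 2061]);
  translate([0, 0, 2061]) cube([893, 177, 58]);
}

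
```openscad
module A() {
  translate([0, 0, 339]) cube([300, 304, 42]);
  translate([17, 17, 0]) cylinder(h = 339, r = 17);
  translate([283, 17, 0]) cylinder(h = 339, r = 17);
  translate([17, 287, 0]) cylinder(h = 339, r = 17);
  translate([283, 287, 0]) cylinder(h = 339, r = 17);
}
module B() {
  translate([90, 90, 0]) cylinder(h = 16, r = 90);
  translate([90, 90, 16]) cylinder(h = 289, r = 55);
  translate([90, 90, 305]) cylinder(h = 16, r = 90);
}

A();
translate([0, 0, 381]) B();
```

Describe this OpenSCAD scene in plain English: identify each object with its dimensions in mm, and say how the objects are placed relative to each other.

A is a simple wooden stool: a rectangular seat 300 mm (x) by 304 mm (y), 42 mm thick, top face at z = 381 mm, on four round legs, each 34 mm in diameter. The legs rest on z = 0, each leg's axis is inset half a diameter from the nearest pair of seat edges (so the leg's bounding box is flush with the corner).

B is a spool: two coaxial disc flanges of radius 90 mm and thickness 16 mm, joined by a core cylinder of radius 55 mm and height 289 mm. The lower flange rests on z = 0 and the three cylinders share a vertical axis.

The spool is on top of the stool.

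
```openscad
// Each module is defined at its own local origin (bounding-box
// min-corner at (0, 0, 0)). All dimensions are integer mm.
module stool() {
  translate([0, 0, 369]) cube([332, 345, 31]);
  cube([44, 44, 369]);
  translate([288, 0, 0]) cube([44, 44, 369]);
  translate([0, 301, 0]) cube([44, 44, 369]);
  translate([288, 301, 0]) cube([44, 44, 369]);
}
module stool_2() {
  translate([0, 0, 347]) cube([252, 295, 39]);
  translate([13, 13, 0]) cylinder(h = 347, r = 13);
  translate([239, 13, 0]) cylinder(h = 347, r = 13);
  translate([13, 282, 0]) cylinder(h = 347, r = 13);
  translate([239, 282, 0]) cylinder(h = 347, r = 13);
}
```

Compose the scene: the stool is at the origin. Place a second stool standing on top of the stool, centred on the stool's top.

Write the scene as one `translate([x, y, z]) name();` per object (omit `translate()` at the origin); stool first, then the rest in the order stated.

stool();
translate([40, 25, 400]) stool_2();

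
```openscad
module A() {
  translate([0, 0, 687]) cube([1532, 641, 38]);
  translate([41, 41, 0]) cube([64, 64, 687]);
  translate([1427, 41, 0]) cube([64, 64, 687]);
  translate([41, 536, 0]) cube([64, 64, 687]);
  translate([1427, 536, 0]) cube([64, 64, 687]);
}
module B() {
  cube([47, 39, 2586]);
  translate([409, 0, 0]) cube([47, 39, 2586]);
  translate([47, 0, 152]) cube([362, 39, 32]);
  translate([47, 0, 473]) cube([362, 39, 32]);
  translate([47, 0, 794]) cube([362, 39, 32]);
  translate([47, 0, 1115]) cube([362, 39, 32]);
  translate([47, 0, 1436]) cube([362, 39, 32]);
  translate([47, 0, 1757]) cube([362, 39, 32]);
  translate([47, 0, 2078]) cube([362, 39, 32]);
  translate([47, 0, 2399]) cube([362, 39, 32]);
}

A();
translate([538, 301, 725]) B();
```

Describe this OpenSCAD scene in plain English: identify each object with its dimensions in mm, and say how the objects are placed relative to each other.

A is a table with a 1532×641 mm rectangular top, 38 mm thick, top surface at z = 725 mm, supported by four 64×64 mm square legs, each inset 41 mm from the nearest pair of top edges, running from the floor.

B is a straight ladder. Two 47×39 mm vertical rails, 2586 mm tall, stand 456 mm apart (outside-to-outside) with their front faces coplanar on the −y side. 8 rungs, each 39 mm deep and 32 mm tall, span between the inner faces of the rails, front faces flush with the rails. The lowest rung's underside is at z = 152 mm and rungs are spaced 321 mm apart (underside to underside).

The ladder is on top of the table, centred.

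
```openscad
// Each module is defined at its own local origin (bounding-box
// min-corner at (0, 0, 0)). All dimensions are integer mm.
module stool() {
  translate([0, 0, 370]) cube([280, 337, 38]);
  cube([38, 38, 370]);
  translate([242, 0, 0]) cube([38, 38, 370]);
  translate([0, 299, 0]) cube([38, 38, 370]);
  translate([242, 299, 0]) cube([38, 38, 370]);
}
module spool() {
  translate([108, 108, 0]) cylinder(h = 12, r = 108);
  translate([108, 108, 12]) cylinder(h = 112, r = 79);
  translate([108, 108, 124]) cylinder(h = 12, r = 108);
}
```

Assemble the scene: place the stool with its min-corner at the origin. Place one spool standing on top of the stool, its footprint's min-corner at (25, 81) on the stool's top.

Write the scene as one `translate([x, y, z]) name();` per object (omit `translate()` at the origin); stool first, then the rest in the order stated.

stool();
translate([25, 81, 408]) spool();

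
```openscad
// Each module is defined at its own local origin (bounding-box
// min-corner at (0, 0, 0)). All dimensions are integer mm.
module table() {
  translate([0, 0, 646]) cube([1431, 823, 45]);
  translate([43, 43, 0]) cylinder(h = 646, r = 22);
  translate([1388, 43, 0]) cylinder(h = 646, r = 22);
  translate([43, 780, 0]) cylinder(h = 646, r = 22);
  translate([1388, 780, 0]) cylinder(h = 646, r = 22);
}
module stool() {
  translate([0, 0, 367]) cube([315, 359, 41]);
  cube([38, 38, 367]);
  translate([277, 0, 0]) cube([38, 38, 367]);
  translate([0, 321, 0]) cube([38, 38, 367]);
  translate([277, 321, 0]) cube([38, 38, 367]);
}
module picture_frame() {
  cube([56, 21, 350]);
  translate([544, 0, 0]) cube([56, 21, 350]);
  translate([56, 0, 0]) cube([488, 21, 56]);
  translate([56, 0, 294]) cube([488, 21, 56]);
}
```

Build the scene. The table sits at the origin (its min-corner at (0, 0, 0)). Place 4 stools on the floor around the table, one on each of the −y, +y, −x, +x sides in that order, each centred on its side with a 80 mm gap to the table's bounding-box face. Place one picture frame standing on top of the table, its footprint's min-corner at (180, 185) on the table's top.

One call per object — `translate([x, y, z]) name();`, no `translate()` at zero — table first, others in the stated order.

table();
translate([558, -439, 0]) stool();
translate([558, 903, 0]) stool();
translate([-395, 232, 0]) stool();
translate([1511, 232, 0]) stool();
translate([180, 185, 691]) picture_frame();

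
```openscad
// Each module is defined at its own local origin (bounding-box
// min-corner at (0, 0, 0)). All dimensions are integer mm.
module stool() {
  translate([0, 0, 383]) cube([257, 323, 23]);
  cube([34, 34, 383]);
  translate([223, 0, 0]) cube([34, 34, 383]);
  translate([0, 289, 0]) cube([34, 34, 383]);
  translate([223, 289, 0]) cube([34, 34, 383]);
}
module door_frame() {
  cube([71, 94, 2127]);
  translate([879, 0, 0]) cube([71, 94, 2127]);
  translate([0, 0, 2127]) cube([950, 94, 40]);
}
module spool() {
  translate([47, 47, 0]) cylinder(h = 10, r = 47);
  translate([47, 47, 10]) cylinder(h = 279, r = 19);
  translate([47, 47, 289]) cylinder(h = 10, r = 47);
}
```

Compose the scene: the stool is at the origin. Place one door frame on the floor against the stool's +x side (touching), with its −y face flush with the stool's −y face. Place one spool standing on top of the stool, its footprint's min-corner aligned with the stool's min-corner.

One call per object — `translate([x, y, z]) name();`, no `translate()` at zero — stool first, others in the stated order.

stool();
translate([257, 0, 0]) door_frame();
translate([0, 0, 406]) spool();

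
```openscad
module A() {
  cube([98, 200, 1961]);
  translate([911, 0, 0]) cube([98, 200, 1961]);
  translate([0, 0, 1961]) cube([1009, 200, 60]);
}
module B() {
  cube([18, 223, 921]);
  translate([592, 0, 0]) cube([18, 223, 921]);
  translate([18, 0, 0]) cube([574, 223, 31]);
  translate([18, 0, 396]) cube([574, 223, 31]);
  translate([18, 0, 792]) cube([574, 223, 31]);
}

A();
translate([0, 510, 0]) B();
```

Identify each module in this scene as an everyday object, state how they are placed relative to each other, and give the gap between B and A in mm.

The bookshelf's nearest face is 310 mm from the door frame's +y face.

A is a door frame. B is a bookshelf. The bookshelf is on the floor beside the door frame on its +y side. The gap between the bookshelf and the door frame is 310 mm.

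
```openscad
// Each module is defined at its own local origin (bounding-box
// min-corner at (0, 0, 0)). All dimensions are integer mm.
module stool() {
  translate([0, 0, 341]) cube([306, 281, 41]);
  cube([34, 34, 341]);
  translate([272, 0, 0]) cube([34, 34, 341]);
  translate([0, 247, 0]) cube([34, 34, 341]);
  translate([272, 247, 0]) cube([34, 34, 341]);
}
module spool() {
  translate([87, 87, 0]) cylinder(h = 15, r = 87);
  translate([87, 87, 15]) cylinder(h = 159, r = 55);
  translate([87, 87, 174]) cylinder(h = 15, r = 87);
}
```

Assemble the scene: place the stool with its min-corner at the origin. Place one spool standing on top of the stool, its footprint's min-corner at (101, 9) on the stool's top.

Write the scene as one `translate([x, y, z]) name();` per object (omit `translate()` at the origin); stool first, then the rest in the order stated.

stool();
translate([101, 9, 382]) spool();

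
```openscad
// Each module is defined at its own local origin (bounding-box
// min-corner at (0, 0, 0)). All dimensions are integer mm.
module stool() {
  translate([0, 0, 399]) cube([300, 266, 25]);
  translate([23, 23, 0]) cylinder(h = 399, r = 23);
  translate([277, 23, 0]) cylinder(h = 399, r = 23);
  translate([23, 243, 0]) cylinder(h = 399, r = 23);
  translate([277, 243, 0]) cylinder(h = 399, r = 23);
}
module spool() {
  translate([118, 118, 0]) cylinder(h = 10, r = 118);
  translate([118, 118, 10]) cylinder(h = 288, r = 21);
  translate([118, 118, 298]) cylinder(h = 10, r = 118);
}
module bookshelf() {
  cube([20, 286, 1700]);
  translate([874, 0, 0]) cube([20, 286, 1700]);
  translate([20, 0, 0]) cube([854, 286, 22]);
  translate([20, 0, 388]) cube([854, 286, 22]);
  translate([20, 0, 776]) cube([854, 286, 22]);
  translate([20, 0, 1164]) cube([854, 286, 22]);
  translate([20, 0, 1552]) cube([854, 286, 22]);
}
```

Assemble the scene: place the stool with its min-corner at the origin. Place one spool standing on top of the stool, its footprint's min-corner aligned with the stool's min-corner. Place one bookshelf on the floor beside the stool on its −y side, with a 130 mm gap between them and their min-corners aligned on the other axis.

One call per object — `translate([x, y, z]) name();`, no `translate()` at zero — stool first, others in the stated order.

stool();
translate([0, 0, 424]) spool();
translate([0, -416, 0]) bookshelf();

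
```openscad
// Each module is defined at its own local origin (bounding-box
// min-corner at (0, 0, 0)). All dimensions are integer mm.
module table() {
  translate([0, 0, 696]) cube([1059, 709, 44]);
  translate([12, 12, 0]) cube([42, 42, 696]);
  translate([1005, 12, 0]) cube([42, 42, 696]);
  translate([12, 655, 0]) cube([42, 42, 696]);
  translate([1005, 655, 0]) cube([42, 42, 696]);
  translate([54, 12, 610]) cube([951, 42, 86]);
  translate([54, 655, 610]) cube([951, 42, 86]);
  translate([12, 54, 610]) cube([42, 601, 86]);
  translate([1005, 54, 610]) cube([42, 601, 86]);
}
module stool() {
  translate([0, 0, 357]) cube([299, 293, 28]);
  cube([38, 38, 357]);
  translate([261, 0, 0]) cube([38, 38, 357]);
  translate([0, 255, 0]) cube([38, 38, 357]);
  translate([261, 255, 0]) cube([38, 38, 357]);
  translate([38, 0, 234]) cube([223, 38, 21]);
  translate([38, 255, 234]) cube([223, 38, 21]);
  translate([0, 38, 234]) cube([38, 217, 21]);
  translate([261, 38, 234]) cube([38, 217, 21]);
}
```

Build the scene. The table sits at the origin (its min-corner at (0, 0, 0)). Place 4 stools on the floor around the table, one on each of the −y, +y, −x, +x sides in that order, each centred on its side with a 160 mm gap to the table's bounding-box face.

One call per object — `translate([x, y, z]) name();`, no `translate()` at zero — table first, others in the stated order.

table();
translate([380, -453, 0]) stool();
translate([380, 869, 0]) stool();
translate([-459, 208, 0]) stool();
translate([1219, 208, 0]) stool();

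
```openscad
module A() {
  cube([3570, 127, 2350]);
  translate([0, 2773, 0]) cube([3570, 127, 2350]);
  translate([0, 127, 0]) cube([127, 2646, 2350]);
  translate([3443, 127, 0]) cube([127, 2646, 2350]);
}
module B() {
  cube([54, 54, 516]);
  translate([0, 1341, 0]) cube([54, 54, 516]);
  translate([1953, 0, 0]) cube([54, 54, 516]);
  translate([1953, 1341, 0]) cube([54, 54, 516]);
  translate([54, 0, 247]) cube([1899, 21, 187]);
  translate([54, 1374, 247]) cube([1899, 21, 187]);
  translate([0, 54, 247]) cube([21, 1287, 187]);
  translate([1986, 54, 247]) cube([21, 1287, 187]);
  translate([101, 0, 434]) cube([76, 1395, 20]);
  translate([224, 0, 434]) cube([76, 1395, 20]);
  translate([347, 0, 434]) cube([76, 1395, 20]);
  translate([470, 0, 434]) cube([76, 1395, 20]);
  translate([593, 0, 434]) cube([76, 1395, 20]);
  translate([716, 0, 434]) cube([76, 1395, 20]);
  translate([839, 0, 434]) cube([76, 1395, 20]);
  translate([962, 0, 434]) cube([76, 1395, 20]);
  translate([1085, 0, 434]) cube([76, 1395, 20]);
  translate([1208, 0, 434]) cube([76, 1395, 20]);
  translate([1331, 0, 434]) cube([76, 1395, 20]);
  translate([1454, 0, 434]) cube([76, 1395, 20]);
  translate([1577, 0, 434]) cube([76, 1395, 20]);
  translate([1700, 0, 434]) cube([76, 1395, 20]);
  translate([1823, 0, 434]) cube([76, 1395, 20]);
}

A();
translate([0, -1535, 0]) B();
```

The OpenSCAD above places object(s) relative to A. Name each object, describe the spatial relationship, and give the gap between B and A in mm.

The bed frame's nearest face is 140 mm from the house frame's −y face.

A is a house frame. B is a bed frame. The bed frame is on the floor beside the house frame on its −y side. The gap between the bed frame and the house frame is 140 mm.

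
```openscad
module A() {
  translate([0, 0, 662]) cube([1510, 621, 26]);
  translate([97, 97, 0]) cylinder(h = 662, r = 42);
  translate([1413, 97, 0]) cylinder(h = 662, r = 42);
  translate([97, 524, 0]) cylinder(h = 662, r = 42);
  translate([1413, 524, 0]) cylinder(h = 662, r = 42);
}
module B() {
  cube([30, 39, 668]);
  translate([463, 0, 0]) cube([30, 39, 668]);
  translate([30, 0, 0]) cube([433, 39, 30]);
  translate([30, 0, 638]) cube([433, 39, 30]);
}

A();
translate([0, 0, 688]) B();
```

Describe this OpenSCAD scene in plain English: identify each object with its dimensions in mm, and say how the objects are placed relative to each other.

A is a table: top 1510 mm (x) × 621 mm (y), 26 mm thick, upper face at z = 688 mm, on four round legs of 84 mm diameter, each leg's bounding box inset 55 mm from the nearest pair of top edges, running from z = 0 to the bottom of the top.

B is a rectangular picture frame lying in the x–z plane (depth along y). The opening is 433 mm wide (x) by 608 mm tall (z), surrounded by a border 30 mm wide on all four sides. The frame is 39 mm deep and is made of two full-height vertical stiles with two horizontal rails fitted between them.

The picture frame is on top of the table.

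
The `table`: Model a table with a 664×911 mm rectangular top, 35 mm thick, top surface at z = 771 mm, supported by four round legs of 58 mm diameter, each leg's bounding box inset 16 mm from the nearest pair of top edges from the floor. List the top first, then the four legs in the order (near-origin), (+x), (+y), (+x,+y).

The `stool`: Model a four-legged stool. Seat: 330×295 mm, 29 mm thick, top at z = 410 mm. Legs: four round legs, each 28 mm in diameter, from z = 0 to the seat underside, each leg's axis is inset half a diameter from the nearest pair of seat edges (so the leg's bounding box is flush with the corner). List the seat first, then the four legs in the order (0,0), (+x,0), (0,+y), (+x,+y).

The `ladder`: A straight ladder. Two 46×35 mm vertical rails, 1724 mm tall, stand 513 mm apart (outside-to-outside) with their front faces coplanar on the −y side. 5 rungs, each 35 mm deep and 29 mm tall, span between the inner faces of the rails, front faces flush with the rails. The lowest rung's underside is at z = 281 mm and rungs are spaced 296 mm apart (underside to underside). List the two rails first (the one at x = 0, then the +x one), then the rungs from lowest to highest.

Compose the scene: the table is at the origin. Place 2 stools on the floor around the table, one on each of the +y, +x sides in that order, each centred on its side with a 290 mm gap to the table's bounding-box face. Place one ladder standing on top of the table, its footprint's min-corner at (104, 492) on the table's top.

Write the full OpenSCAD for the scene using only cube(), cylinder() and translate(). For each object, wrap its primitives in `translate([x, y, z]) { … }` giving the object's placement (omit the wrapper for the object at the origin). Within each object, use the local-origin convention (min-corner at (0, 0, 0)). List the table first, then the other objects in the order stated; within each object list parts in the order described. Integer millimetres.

translate([0, 0, 736]) cube([664, 911, 35]);
translate([45, 45, 0]) cylinder(h = 736, r = 29);
translate([619, 45, 0]) cylinder(h = 736, r = 29);
translate([45, 866, 0]) cylinder(h = 736, r = 29);
translate([619, 866, 0]) cylinder(h = 736, r = 29);
translate([167, 1201, 0]) {
  translate([0, 0, 381]) cube([330, 295, 29]);
  translate([14, 14, 0]) cylinder(h = 381, r = 14);
  translate([316, 14, 0]) cylinder(h = 381, r = 14);
  translate([14, 281, 0]) cylinder(h = 381, r = 14);
  translate([316, 281, 0]) cylinder(h = 381, r = 14);
}
translate([954, 308, 0]) {
  translate([0, 0, 381]) cube([330, 295, 29]);
  translate([14, 14, 0]) cylinder(h = 381, r = 14);
  translate([316, 14, 0]) cylinder(h = 381, r = 14);
  translate([14, 281, 0]) cylinder(h = 381, r = 14);
  translate([316, 281, 0]) cylinder(h = 381, r = 14);
}
translate([104, 492, 771]) {
  cube([46, 35, 1724]);
  translate([467, 0, 0]) cube([46, 35, 1724]);
  translate([46, 0, 281]) cube([421, 35, 29]);
  translate([46, 0, 577]) cube([421, 35, 29]);
  translate([46, 0, 873]) cube([421, 35, 29]);
  translate([46, 0, 1169]) cube([421, 35, 29]);
  translate([46, 0, 1465]) cube([421, 35, 29]);
}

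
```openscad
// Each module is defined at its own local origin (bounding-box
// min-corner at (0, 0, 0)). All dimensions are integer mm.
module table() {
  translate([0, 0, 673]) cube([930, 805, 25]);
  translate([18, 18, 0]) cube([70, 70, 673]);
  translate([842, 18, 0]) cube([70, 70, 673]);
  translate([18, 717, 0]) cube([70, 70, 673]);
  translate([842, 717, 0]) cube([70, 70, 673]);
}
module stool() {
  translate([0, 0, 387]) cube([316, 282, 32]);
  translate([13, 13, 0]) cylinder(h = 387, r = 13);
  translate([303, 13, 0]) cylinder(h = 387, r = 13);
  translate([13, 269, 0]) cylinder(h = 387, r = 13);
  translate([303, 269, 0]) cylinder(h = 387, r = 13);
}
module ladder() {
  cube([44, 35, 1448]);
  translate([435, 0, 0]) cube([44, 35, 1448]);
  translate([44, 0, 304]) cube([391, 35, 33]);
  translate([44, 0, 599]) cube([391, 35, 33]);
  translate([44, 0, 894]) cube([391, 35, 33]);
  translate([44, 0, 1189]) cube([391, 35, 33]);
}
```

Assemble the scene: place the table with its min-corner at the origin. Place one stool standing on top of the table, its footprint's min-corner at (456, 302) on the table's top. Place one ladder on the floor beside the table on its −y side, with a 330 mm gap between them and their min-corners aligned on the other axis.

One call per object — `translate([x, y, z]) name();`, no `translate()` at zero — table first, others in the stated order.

table();
translate([456, 302, 698]) stool();
translate([0, -365, 0]) ladder();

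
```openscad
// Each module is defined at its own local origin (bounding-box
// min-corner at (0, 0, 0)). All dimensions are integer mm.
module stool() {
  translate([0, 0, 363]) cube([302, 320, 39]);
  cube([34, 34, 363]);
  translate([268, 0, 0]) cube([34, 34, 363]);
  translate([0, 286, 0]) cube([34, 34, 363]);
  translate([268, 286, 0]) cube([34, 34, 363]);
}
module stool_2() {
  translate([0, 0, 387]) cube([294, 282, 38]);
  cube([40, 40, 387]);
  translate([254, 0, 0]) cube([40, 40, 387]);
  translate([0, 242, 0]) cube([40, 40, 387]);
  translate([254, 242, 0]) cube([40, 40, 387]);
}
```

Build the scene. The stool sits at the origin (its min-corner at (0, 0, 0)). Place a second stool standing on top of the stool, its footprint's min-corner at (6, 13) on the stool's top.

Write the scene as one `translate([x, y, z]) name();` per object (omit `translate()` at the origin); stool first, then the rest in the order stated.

stool();
translate([6, 13, 402]) stool_2();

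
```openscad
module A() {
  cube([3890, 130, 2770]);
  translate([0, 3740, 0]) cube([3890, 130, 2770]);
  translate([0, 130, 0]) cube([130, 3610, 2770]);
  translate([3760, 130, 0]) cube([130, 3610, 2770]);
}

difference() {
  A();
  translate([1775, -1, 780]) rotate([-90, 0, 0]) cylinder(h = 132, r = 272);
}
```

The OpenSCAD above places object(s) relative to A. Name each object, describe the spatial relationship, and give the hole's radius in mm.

The subtracted cylinder has r = 272 mm.

A is a house frame. The house frame has a circular hole through its front wall. The hole's radius is 272 mm.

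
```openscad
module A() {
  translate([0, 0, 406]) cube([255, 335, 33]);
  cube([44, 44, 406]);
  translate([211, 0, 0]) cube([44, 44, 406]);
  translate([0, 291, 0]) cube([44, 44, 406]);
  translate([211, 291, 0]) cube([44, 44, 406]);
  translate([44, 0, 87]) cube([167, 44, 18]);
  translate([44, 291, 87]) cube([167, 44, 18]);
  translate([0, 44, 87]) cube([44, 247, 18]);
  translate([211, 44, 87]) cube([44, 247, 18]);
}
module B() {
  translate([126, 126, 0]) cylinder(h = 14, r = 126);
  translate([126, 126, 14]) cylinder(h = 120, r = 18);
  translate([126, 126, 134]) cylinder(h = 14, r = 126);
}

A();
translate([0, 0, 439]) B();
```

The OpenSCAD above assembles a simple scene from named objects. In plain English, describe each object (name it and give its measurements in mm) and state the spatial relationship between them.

A is a simple wooden stool: a rectangular seat 255 mm (x) by 335 mm (y), 33 mm thick, top face at z = 439 mm, on four square legs, each 44×44 mm in cross-section. The legs rest on z = 0, each flush with a corner of the seat. Four stretchers, 44 mm wide and 18 mm tall, connect adjacent legs with their undersides at z = 87 mm, each running between the inner faces of the legs it joins and aligned with the legs' outer faces on the other axis.

B is a spool: two coaxial disc flanges of radius 126 mm and thickness 14 mm, joined by a core cylinder of radius 18 mm and height 120 mm. The lower flange rests on z = 0 and the three cylinders share a vertical axis.

The spool is on top of the stool.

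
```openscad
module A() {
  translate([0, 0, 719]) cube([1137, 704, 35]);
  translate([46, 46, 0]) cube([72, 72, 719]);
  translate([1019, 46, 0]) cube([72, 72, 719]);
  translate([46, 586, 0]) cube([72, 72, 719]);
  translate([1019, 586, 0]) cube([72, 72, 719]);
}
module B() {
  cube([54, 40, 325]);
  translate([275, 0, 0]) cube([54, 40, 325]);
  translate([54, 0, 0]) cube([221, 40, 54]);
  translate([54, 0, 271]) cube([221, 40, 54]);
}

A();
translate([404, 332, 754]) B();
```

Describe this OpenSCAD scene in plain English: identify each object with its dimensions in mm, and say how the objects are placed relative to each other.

A is a rectangular dining table. The top is 1137×704×35 mm with its upper surface at z = 754 mm. It stands on four 72×72 mm square legs, each inset 46 mm from the nearest pair of top edges, running from the floor to the underside of the top.

B is a rectangular picture frame lying in the x–z plane (depth along y). The opening is 221 mm wide (x) by 217 mm tall (z), surrounded by a border 54 mm wide on all four sides. The frame is 40 mm deep and is made of two full-height vertical stiles with two horizontal rails fitted between them.

The picture frame is on top of the table, centred.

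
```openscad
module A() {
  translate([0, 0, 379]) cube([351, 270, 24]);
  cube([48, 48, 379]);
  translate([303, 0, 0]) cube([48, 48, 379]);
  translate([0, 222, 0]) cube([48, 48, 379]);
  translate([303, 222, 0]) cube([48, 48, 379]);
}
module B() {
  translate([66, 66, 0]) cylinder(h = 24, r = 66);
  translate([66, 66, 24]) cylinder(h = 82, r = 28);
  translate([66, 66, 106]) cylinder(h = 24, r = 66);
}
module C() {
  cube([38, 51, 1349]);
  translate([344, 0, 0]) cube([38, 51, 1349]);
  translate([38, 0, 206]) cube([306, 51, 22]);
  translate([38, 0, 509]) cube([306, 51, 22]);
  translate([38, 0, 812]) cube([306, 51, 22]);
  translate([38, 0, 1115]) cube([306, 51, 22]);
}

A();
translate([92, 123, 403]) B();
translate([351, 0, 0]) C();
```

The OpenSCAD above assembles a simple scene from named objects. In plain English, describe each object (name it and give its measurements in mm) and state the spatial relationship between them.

A is a four-legged stool. The seat is 351×270 mm, 24 mm thick, top at z = 403 mm. It stands on four square legs, each 48×48 mm in cross-section, from z = 0 to the seat underside, each flush with a corner of the seat.

B is a spool: two coaxial disc flanges of radius 66 mm and thickness 24 mm, joined by a core cylinder of radius 28 mm and height 82 mm. The lower flange rests on z = 0 and the three cylinders share a vertical axis.

C is a wooden ladder with two side rails of 38×51 mm section and 1349 mm height, set 382 mm apart overall. Between them run 4 rectangular rungs (51 mm deep, 22 mm thick), front faces flush with the rails' −y face. The bottom of the first rung is 206 mm above the floor and each subsequent rung is 303 mm higher than the one below.

The spool is on top of the stool. The ladder is against the stool's +x side, with their −y faces flush.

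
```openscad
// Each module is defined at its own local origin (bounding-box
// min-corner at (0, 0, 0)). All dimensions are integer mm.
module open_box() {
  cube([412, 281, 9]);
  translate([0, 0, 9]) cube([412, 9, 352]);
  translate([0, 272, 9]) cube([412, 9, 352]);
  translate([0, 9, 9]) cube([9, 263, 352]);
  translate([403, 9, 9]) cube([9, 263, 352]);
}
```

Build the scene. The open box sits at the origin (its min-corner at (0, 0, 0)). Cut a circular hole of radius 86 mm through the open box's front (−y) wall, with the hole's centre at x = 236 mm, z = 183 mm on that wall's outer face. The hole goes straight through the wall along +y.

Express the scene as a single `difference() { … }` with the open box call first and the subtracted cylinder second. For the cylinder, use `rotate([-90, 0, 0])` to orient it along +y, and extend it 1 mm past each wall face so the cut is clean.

difference() {
  open_box();
  translate([236, -1, 183]) rotate([-90, 0, 0]) cylinder(h = 11, r = 86);
}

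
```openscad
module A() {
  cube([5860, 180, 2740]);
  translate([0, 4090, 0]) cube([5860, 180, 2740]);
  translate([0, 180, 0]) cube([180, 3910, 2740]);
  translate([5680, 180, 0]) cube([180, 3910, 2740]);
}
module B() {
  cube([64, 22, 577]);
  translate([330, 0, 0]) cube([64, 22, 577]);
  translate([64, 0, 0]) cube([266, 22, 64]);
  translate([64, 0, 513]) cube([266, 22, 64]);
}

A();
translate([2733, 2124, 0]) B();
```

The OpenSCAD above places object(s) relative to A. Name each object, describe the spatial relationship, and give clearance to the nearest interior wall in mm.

Clearances: x = 2553, y = 1944; minimum 1944 mm.

A is a house frame. B is a picture frame. The picture frame sits inside the house frame, centred. The clearance to the nearest interior wall is 1944 mm.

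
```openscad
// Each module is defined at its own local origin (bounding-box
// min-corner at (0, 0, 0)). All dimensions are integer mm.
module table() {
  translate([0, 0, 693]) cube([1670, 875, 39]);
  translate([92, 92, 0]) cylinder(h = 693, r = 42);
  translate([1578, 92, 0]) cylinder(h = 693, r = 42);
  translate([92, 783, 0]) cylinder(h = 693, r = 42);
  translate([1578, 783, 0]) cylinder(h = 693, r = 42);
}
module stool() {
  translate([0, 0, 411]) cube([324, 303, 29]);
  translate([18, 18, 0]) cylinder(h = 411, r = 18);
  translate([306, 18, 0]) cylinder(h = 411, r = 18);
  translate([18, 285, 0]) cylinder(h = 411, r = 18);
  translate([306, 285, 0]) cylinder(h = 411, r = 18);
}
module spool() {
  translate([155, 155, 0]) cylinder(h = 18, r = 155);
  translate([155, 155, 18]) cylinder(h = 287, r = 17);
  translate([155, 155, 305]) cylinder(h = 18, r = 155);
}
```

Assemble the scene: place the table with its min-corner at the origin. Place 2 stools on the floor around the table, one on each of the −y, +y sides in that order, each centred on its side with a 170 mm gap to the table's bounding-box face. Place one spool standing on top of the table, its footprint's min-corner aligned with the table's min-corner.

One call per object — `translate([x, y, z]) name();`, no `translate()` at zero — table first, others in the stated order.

table();
translate([673, -473, 0]) stool();
translate([673, 1045, 0]) stool();
translate([0, 0, 732]) spool();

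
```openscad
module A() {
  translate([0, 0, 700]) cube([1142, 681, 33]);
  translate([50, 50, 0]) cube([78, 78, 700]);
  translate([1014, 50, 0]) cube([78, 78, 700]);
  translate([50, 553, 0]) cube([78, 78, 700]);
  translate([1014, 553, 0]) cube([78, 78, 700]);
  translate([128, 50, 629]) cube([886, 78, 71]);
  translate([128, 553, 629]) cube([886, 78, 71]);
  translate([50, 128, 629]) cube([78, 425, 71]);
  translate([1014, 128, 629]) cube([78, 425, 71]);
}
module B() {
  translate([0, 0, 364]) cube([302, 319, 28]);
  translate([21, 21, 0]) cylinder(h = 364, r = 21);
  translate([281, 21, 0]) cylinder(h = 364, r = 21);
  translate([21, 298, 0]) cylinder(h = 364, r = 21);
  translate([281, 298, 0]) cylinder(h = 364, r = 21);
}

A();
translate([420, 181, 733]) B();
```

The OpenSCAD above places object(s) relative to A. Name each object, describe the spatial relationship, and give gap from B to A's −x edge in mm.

A is a table. B is a stool. The stool is on top of the table, centred. The gap from the stool to the table's −x edge is 420 mm.

The stool's min-x is at 420; the table's min-x is 0; gap = 420 mm.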